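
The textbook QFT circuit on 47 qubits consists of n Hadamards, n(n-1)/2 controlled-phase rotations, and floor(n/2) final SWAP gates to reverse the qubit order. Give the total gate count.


Hadamard gates: 47
Controlled rotations: n*(n-1)/2 = 47*46/2 = 1081
SWAP gates: floor(n/2) = floor(47/2) = 23
Total = 47 + 1081 + 23
= 1151

1151


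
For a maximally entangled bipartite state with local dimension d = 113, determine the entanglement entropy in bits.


For a maximally entangled state in d x d:
S = log2(d) = log2(113)
= 6.8202

6.8202


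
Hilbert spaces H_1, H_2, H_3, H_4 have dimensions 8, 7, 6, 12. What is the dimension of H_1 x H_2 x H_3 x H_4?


dim(H_1 x H_2 x H_3 x H_4) = 8 * 7 * 6 * 12
= 56 * 6 * 12
= 336 * 12
= 4032

4032


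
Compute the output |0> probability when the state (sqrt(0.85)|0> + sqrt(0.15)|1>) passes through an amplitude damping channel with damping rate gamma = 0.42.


For amplitude damping with parameter gamma on state sqrt(a)|0> + sqrt(b)|1>:
alpha^2 = 0.85, beta^2 = 0.15
P(|0>) = alpha^2 + gamma * beta^2
= 0.85 + 0.42 * 0.15
= 0.85 + 0.0630
= 0.9130

0.9130


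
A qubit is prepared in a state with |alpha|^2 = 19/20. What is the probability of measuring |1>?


|alpha|^2 = 19/20 = 0.9500
|beta|^2 = 1 - 19/20 = 1/20 = 0.0500
P(|1>) = |beta|^2 = 0.0500

0.0500


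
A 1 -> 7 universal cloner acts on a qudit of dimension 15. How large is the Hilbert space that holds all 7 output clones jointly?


Output space = H^(tensor 7) where dim(H) = 15
dim = 15^7
= 225 (after 2 factors)
= 3375 (after 3 factors)
= 50625 (after 4 factors)
= 759375 (after 5 factors)
= 11390625 (after 6 factors)
= 170859375 (after 7 factors)
= 170859375

170859375


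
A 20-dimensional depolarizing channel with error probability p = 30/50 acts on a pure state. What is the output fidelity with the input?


F = (1-p) + p/d
= (1 - 0.6000) + 0.6000/20
= 0.4000 + 0.0300
= 0.4300

0.4300


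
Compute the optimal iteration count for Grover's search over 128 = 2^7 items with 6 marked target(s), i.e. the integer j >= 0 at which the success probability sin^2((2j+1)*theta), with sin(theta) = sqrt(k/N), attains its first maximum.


After j Grover iterations the success probability is P(j) = sin^2((2j+1)*theta), where sin(theta) = sqrt(k/N).
N = 2^7 = 128, k = 6
sin(theta) = sqrt(k/N) = 0.2165063509
theta = arcsin(sqrt(k/N)) = 0.2182345144 rad
P(j) reaches its first maximum when (2j+1)*theta is as close as possible to pi/2, i.e. j = round(pi/(4*theta) - 1/2).
pi/(4*theta) - 1/2 = 3.0989
(For comparison, the common estimate pi/4 * sqrt(N/k) = 3.6276; the exact maximiser is used here.)
Optimal iterations = 3

3


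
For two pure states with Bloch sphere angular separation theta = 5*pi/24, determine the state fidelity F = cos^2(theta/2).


For states separated by angle theta on Bloch sphere:
F = cos^2(theta/2)
theta = 5*pi/24 = 0.6545
theta/2 = 0.3272
cos(theta/2) = 0.9469
F = 0.8967

0.8967


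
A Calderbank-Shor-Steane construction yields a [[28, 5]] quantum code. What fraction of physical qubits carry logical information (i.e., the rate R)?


Code rate R = k/n
= 5/28
= 0.1786

0.1786


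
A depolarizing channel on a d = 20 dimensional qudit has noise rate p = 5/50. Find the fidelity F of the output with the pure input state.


F = (1-p) + p/d
= (1 - 0.1000) + 0.1000/20
= 0.9000 + 0.0050
= 0.9050

0.9050


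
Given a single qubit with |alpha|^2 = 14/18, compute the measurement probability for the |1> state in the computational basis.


|alpha|^2 = 14/18 = 0.7778
|beta|^2 = 1 - 14/18 = 4/18 = 0.2222
P(|1>) = |beta|^2 = 0.2222

0.2222


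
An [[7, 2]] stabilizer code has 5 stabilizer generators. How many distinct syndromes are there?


Each stabilizer generator gives a binary (+1 or -1) measurement outcome.
With 5 independent generators:
Total syndromes = 2^5
= 32

32


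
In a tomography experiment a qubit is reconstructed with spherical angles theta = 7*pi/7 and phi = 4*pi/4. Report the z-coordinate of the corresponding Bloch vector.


theta = 3.1416, phi = 3.1416
r_z = cos(theta) = -1.0000

-1.0000


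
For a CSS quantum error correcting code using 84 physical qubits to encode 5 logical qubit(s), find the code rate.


Code rate R = k/n
= 5/84
= 0.0595

0.0595


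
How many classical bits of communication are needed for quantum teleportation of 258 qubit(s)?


Quantum teleportation requires 2 classical bits per qubit teleported.
258 qubit(s) -> 2 * 258 = 516 classical bits

516


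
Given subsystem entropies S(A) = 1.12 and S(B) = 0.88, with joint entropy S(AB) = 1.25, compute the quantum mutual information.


I(A:B) = S(A) + S(B) - S(AB)
= 1.12 + 0.88 - 1.25
= 0.7500

0.7500


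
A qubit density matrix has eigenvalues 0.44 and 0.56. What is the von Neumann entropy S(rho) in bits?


S = -p*log2(p) - (1-p)*log2(1-p)
p = 0.4400, 1-p = 0.5600
= -0.4400 * log2(0.4400) - 0.5600 * log2(0.5600)
= -(-0.5211) - (-0.4684)
= 0.9896

0.9896


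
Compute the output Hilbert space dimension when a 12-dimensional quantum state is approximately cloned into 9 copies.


Output space = H^(tensor 9) where dim(H) = 12
dim = 12^9
= 144 (after 2 factors)
= 1728 (after 3 factors)
= 20736 (after 4 factors)
= 248832 (after 5 factors)
= 2985984 (after 6 factors)
= 35831808 (after 7 factors)
= 429981696 (after 8 factors)
= 5159780352 (after 9 factors)
= 5159780352

5159780352


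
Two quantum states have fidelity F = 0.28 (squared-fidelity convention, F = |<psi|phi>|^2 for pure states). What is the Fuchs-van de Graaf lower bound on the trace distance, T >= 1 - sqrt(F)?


Fuchs-van de Graaf (squared-fidelity convention): 1 - sqrt(F) <= T <= sqrt(1 - F).
Lower bound: T >= 1 - sqrt(F)
sqrt(F) = sqrt(0.28) = 0.5292
T >= 1 - 0.5292
T >= 0.4708

0.4708


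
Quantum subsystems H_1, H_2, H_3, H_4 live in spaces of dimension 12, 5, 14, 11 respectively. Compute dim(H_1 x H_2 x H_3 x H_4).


dim(H_1 x H_2 x H_3 x H_4) = 12 * 5 * 14 * 11
= 60 * 14 * 11
= 840 * 11
= 9240

9240


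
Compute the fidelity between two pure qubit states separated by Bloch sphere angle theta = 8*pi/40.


For states separated by angle theta on Bloch sphere:
F = cos^2(theta/2)
theta = 8*pi/40 = 0.6283
theta/2 = 0.3142
cos(theta/2) = 0.9511
F = 0.9045

0.9045


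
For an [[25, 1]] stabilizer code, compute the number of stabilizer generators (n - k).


For an [[n,k]] stabilizer code:
Number of stabilizer generators = n - k
= 25 - 1
= 24

24


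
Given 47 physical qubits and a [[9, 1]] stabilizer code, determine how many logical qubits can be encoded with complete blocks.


Each code block uses 9 physical qubits for 1 logical qubit(s).
Number of complete blocks = floor(47 / 9) = 5
Logical qubits = 5 * 1
= 5

5


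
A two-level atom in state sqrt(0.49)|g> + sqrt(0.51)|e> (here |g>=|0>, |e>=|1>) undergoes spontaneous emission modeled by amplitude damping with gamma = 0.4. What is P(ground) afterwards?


For amplitude damping with parameter gamma on state sqrt(a)|0> + sqrt(b)|1>:
alpha^2 = 0.49, beta^2 = 0.51
P(|0>) = alpha^2 + gamma * beta^2
= 0.49 + 0.4 * 0.51
= 0.49 + 0.2040
= 0.6940

0.6940


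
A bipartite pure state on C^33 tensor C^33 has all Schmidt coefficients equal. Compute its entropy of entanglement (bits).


For a maximally entangled state in d x d:
S = log2(d) = log2(33)
= 5.0444

5.0444


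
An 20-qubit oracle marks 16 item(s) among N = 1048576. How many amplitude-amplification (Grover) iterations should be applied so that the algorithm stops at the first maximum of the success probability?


After j Grover iterations the success probability is P(j) = sin^2((2j+1)*theta), where sin(theta) = sqrt(k/N).
N = 2^20 = 1048576, k = 16
sin(theta) = sqrt(k/N) = 0.00390625
theta = arcsin(sqrt(k/N)) = 0.003906259934 rad
P(j) reaches its first maximum when (2j+1)*theta is as close as possible to pi/2, i.e. j = round(pi/(4*theta) - 1/2).
pi/(4*theta) - 1/2 = 200.5614
(For comparison, the common estimate pi/4 * sqrt(N/k) = 201.0619; the exact maximiser is used here.)
Optimal iterations = 201

201


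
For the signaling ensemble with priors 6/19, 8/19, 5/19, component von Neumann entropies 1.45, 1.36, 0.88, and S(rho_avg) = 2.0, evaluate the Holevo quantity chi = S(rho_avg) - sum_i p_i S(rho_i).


chi = S(rho) - sum_i p_i * S(rho_i)
Weighted entropy = 6/19 * 1.45 + 8/19 * 1.36 + 5/19 * 0.88
= 1.2621
chi = 2.0 - 1.2621
= 0.7379

0.7379


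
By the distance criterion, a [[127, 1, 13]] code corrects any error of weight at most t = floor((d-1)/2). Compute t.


Code parameters: [[127, 1, 13]], distance d = 13.
Number of correctable errors = floor((d-1)/2)
= floor((13 - 1)/2)
= floor(12/2)
= 6

6


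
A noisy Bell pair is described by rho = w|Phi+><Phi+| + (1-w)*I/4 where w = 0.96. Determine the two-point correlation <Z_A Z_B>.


|Phi+> = (|00> + |11>)/sqrt(2)
For the pure Bell state, <Z_A Z_B> = +1 (Bell-state Pauli correlator).
The maximally-mixed part I/4 has tr(I/4 * P tensor P) = 0 for any traceless Pauli P.
So <Z_A Z_B>_rho = w * (+1) + (1 - w) * 0
= 0.96 * (+1)
= 0.9600

0.9600


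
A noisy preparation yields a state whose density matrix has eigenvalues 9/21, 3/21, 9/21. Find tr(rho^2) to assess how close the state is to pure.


tr(rho^2) = sum of eigenvalues squared
= (9/21)^2 + (3/21)^2 + (9/21)^2
= (81 + 9 + 81) / 441
= 171/441
= 0.3878

0.3878


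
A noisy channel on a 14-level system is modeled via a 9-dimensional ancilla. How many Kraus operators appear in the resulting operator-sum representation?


Tracing out the environment in an orthonormal basis {|i>_E} gives Kraus operators K_i = <i|_E U |0>_E.
Number of Kraus operators = dim(H_env) = d_env
= 9

9


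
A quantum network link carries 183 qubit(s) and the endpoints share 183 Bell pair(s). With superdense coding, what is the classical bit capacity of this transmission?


Superdense coding allows 2 classical bits per shared entangled pair.
183 pair(s) -> 2 * 183 = 366 classical bits

366


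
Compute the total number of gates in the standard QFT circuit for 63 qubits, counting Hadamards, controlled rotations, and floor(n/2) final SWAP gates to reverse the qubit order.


Hadamard gates: 63
Controlled rotations: n*(n-1)/2 = 63*62/2 = 1953
SWAP gates: floor(n/2) = floor(63/2) = 31
Total = 63 + 1953 + 31
= 2047

2047


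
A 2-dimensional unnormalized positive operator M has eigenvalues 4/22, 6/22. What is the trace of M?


tr(M) = sum of eigenvalues
= 4/22 + 6/22
= 10/22
= 0.4545

0.4545


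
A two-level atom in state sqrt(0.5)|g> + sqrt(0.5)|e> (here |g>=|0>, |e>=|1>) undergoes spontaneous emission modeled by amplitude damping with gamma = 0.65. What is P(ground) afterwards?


For amplitude damping with parameter gamma on state sqrt(a)|0> + sqrt(b)|1>:
alpha^2 = 0.5, beta^2 = 0.5
P(|0>) = alpha^2 + gamma * beta^2
= 0.5 + 0.65 * 0.5
= 0.5 + 0.3250
= 0.8250

0.8250


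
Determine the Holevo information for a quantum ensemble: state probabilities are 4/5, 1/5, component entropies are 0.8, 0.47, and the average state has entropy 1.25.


chi = S(rho) - sum_i p_i * S(rho_i)
Weighted entropy = 4/5 * 0.8 + 1/5 * 0.47
= 0.7340
chi = 1.25 - 0.7340
= 0.5160

0.5160


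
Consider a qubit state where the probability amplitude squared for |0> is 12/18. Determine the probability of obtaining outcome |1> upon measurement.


|alpha|^2 = 12/18 = 0.6667
|beta|^2 = 1 - 12/18 = 6/18 = 0.3333
P(|1>) = |beta|^2 = 0.3333

0.3333


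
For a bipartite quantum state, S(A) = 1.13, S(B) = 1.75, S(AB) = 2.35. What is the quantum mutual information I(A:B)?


I(A:B) = S(A) + S(B) - S(AB)
= 1.13 + 1.75 - 2.35
= 0.5300

0.5300


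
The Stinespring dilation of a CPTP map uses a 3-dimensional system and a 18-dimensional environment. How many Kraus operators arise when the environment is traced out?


Tracing out the environment in an orthonormal basis {|i>_E} gives Kraus operators K_i = <i|_E U |0>_E.
Number of Kraus operators = dim(H_env) = d_env
= 18

18


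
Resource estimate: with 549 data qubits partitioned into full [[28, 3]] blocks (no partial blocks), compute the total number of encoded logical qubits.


Each code block uses 28 physical qubits for 3 logical qubit(s).
Number of complete blocks = floor(549 / 28) = 19
Logical qubits = 19 * 3
= 57

57


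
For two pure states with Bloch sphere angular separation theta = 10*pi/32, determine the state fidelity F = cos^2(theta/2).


For states separated by angle theta on Bloch sphere:
F = cos^2(theta/2)
theta = 10*pi/32 = 0.9817
theta/2 = 0.4909
cos(theta/2) = 0.8819
F = 0.7778

0.7778


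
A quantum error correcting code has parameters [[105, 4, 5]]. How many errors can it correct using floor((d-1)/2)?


Code parameters: [[105, 4, 5]], distance d = 5.
Number of correctable errors = floor((d-1)/2)
= floor((5 - 1)/2)
= floor(4/2)
= 2

2


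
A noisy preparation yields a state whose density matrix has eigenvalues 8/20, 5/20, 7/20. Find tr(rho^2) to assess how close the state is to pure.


tr(rho^2) = sum of eigenvalues squared
= (8/20)^2 + (5/20)^2 + (7/20)^2
= (64 + 25 + 49) / 400
= 138/400
= 0.3450

0.3450


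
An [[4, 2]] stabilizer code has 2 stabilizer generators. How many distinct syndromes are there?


Each stabilizer generator gives a binary (+1 or -1) measurement outcome.
With 2 independent generators:
Total syndromes = 2^2
= 4

4


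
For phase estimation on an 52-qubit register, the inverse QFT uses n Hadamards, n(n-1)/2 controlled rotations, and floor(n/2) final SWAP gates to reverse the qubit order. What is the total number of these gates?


Hadamard gates: 52
Controlled rotations: n*(n-1)/2 = 52*51/2 = 1326
SWAP gates: floor(n/2) = floor(52/2) = 26
Total = 52 + 1326 + 26
= 1404

1404


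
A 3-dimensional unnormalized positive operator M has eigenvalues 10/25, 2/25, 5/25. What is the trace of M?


tr(M) = sum of eigenvalues
= 10/25 + 2/25 + 5/25
= 17/25
= 0.6800

0.6800


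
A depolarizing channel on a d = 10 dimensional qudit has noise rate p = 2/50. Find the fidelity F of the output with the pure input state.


F = (1-p) + p/d
= (1 - 0.0400) + 0.0400/10
= 0.9600 + 0.0040
= 0.9640

0.9640


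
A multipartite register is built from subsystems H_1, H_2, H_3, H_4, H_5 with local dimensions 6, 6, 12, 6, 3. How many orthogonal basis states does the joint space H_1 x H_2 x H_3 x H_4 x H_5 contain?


dim(H_1 x H_2 x H_3 x H_4 x H_5) = 6 * 6 * 12 * 6 * 3
= 36 * 12 * 6 * 3
= 432 * 6 * 3
= 2592 * 3
= 7776

7776


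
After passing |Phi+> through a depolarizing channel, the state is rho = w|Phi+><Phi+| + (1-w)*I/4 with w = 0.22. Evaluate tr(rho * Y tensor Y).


|Phi+> = (|00> + |11>)/sqrt(2)
For the pure Bell state, <Y_A Y_B> = -1 (Bell-state Pauli correlator).
The maximally-mixed part I/4 has tr(I/4 * P tensor P) = 0 for any traceless Pauli P.
So <Y_A Y_B>_rho = w * (-1) + (1 - w) * 0
= 0.22 * (-1)
= -0.2200

-0.2200


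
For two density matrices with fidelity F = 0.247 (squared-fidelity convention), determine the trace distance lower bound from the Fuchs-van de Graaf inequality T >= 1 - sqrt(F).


Fuchs-van de Graaf (squared-fidelity convention): 1 - sqrt(F) <= T <= sqrt(1 - F).
Lower bound: T >= 1 - sqrt(F)
sqrt(F) = sqrt(0.247) = 0.4970
T >= 1 - 0.4970
T >= 0.5030

0.5030


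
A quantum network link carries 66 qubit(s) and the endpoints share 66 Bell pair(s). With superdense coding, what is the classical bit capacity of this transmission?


Superdense coding allows 2 classical bits per shared entangled pair.
66 pair(s) -> 2 * 66 = 132 classical bits

132


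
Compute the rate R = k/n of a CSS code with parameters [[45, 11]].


Code rate R = k/n
= 11/45
= 0.2444

0.2444


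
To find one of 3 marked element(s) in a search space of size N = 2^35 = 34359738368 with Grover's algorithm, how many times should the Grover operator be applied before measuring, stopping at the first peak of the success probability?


After j Grover iterations the success probability is P(j) = sin^2((2j+1)*theta), where sin(theta) = sqrt(k/N).
N = 2^35 = 34359738368, k = 3
sin(theta) = sqrt(k/N) = 9.344061824e-06
theta = arcsin(sqrt(k/N)) = 9.344061824e-06 rad
P(j) reaches its first maximum when (2j+1)*theta is as close as possible to pi/2, i.e. j = round(pi/(4*theta) - 1/2).
pi/(4*theta) - 1/2 = 84052.6857
(For comparison, the common estimate pi/4 * sqrt(N/k) = 84053.1857; the exact maximiser is used here.)
Optimal iterations = 84053

84053


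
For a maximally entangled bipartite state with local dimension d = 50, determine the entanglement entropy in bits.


For a maximally entangled state in d x d:
S = log2(d) = log2(50)
= 5.6439

5.6439


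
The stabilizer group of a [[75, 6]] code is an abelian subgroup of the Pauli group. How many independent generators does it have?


For an [[n,k]] stabilizer code:
Number of stabilizer generators = n - k
= 75 - 6
= 69

69


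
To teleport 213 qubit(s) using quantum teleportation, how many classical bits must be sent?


Quantum teleportation requires 2 classical bits per qubit teleported.
213 qubit(s) -> 2 * 213 = 426 classical bits

426


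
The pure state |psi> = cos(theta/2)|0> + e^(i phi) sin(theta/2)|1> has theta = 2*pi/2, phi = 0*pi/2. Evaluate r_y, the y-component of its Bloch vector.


theta = 3.1416, phi = 0.0000
r_y = sin(theta)*sin(phi) = 0.0000 * 0.0000
r_y = 0.0000

0.0000


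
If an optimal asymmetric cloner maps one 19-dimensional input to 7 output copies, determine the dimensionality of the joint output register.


Output space = H^(tensor 7) where dim(H) = 19
dim = 19^7
= 361 (after 2 factors)
= 6859 (after 3 factors)
= 130321 (after 4 factors)
= 2476099 (after 5 factors)
= 47045881 (after 6 factors)
= 893871739 (after 7 factors)
= 893871739

893871739


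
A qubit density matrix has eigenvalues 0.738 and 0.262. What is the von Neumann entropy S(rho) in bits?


S = -p*log2(p) - (1-p)*log2(1-p)
p = 0.7380, 1-p = 0.2620
= -0.7380 * log2(0.7380) - 0.2620 * log2(0.2620)
= -(-0.3235) - (-0.5063)
= 0.8297

0.8297


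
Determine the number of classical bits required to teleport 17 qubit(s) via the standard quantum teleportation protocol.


Quantum teleportation requires 2 classical bits per qubit teleported.
17 qubit(s) -> 2 * 17 = 34 classical bits

34


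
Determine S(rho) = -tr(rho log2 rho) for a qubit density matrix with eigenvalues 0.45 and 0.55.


S = -p*log2(p) - (1-p)*log2(1-p)
p = 0.4500, 1-p = 0.5500
= -0.4500 * log2(0.4500) - 0.5500 * log2(0.5500)
= -(-0.5184) - (-0.4744)
= 0.9928

0.9928


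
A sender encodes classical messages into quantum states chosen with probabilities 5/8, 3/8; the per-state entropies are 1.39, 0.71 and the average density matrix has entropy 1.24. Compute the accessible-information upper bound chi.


chi = S(rho) - sum_i p_i * S(rho_i)
Weighted entropy = 5/8 * 1.39 + 3/8 * 0.71
= 1.1350
chi = 1.24 - 1.1350
= 0.1050

0.1050


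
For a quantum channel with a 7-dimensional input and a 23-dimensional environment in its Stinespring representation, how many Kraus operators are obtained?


Tracing out the environment in an orthonormal basis {|i>_E} gives Kraus operators K_i = <i|_E U |0>_E.
Number of Kraus operators = dim(H_env) = d_env
= 23

23


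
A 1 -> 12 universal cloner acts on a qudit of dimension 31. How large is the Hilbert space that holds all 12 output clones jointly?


Output space = H^(tensor 12) where dim(H) = 31
dim = 31^12
= 961 (after 2 factors)
= 29791 (after 3 factors)
= 923521 (after 4 factors)
= 28629151 (after 5 factors)
= 887503681 (after 6 factors)
= 27512614111 (after 7 factors)
= 852891037441 (after 8 factors)
= 26439622160671 (after 9 factors)
= 819628286980801 (after 10 factors)
= 25408476896404831 (after 11 factors)
= 787662783788549761 (after 12 factors)
= 787662783788549761

787662783788549761


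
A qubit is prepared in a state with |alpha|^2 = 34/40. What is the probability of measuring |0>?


|alpha|^2 = 34/40 = 0.8500
|beta|^2 = 1 - 34/40 = 6/40 = 0.1500
P(|0>) = |alpha|^2 = 0.8500

0.8500


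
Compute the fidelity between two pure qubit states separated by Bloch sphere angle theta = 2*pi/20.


For states separated by angle theta on Bloch sphere:
F = cos^2(theta/2)
theta = 2*pi/20 = 0.3142
theta/2 = 0.1571
cos(theta/2) = 0.9877
F = 0.9755

0.9755


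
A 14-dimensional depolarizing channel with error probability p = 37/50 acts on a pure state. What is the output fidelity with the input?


F = (1-p) + p/d
= (1 - 0.7400) + 0.7400/14
= 0.2600 + 0.0529
= 0.3129

0.3129


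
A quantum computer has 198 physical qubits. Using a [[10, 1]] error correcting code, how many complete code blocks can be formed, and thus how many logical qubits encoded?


Each code block uses 10 physical qubits for 1 logical qubit(s).
Number of complete blocks = floor(198 / 10) = 19
Logical qubits = 19 * 1
= 19

19


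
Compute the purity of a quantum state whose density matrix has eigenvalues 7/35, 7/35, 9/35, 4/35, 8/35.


tr(rho^2) = sum of eigenvalues squared
= (7/35)^2 + (7/35)^2 + (9/35)^2 + (4/35)^2 + (8/35)^2
= (49 + 49 + 81 + 16 + 64) / 1225
= 259/1225
= 0.2114

0.2114


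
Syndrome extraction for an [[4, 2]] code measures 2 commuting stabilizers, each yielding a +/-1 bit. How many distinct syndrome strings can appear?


Each stabilizer generator gives a binary (+1 or -1) measurement outcome.
With 2 independent generators:
Total syndromes = 2^2
= 4

4


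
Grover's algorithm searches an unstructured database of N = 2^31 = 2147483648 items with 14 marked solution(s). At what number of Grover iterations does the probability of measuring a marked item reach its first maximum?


After j Grover iterations the success probability is P(j) = sin^2((2j+1)*theta), where sin(theta) = sqrt(k/N).
N = 2^31 = 2147483648, k = 14
sin(theta) = sqrt(k/N) = 8.074192233e-05
theta = arcsin(sqrt(k/N)) = 8.074192242e-05 rad
P(j) reaches its first maximum when (2j+1)*theta is as close as possible to pi/2, i.e. j = round(pi/(4*theta) - 1/2).
pi/(4*theta) - 1/2 = 9726.7661
(For comparison, the common estimate pi/4 * sqrt(N/k) = 9727.2661; the exact maximiser is used here.)
Optimal iterations = 9727

9727


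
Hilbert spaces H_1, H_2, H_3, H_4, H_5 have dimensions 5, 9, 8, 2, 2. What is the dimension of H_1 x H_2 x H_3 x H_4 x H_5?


dim(H_1 x H_2 x H_3 x H_4 x H_5) = 5 * 9 * 8 * 2 * 2
= 45 * 8 * 2 * 2
= 360 * 2 * 2
= 720 * 2
= 1440

1440


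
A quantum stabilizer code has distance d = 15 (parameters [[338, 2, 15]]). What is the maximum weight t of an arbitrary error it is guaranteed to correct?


Code parameters: [[338, 2, 15]], distance d = 15.
Number of correctable errors = floor((d-1)/2)
= floor((15 - 1)/2)
= floor(14/2)
= 7

7


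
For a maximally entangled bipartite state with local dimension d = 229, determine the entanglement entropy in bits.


For a maximally entangled state in d x d:
S = log2(d) = log2(229)
= 7.8392

7.8392


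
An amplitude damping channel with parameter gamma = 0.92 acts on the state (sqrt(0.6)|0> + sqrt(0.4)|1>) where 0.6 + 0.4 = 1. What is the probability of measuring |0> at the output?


For amplitude damping with parameter gamma on state sqrt(a)|0> + sqrt(b)|1>:
alpha^2 = 0.6, beta^2 = 0.4
P(|0>) = alpha^2 + gamma * beta^2
= 0.6 + 0.92 * 0.4
= 0.6 + 0.3680
= 0.9680

0.9680


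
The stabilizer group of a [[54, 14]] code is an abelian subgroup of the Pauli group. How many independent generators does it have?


For an [[n,k]] stabilizer code:
Number of stabilizer generators = n - k
= 54 - 14
= 40

40


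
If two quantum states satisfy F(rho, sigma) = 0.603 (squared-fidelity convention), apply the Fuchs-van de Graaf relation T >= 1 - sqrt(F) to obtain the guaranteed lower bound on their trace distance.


Fuchs-van de Graaf (squared-fidelity convention): 1 - sqrt(F) <= T <= sqrt(1 - F).
Lower bound: T >= 1 - sqrt(F)
sqrt(F) = sqrt(0.603) = 0.7765
T >= 1 - 0.7765
T >= 0.2235

0.2235


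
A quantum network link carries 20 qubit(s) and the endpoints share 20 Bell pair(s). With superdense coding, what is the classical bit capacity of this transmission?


Superdense coding allows 2 classical bits per shared entangled pair.
20 pair(s) -> 2 * 20 = 40 classical bits

40


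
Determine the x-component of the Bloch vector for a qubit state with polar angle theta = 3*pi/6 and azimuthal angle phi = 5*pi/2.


theta = 1.5708, phi = 7.8540
r_x = sin(theta)*cos(phi) = 1.0000 * 0.0000
r_x = 0.0000

0.0000


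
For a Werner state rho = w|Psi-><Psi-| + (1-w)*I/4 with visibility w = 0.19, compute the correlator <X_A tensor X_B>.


|Psi-> = (|01> - |10>)/sqrt(2)
For the pure Bell state, <X_A X_B> = -1 (Bell-state Pauli correlator).
The maximally-mixed part I/4 has tr(I/4 * P tensor P) = 0 for any traceless Pauli P.
So <X_A X_B>_rho = w * (-1) + (1 - w) * 0
= 0.19 * (-1)
= -0.1900

-0.1900


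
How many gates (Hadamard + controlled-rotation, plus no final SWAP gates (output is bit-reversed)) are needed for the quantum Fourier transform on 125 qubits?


Hadamard gates: 125
Controlled rotations: n*(n-1)/2 = 125*124/2 = 7750
SWAP gates: 0 (omitted)
Total = 125 + 7750
= 7875

7875


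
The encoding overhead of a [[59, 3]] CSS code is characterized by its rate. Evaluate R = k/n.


Code rate R = k/n
= 3/59
= 0.0508

0.0508


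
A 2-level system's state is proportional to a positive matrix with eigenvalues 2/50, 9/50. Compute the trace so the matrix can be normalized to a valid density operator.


tr(M) = sum of eigenvalues
= 2/50 + 9/50
= 11/50
= 0.2200

0.2200


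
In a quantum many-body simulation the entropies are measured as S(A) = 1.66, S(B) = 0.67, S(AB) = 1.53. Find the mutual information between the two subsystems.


I(A:B) = S(A) + S(B) - S(AB)
= 1.66 + 0.67 - 1.53
= 0.8000

0.8000


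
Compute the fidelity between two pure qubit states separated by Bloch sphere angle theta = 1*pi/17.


For states separated by angle theta on Bloch sphere:
F = cos^2(theta/2)
theta = 1*pi/17 = 0.1848
theta/2 = 0.0924
cos(theta/2) = 0.9957
F = 0.9915

0.9915


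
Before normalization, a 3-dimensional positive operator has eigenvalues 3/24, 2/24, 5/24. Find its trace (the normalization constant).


tr(M) = sum of eigenvalues
= 3/24 + 2/24 + 5/24
= 10/24
= 0.4167

0.4167


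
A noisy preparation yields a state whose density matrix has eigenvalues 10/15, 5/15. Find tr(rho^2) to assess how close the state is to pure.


tr(rho^2) = sum of eigenvalues squared
= (10/15)^2 + (5/15)^2
= (100 + 25) / 225
= 125/225
= 0.5556

0.5556


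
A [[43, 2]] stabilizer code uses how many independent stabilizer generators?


For an [[n,k]] stabilizer code:
Number of stabilizer generators = n - k
= 43 - 2
= 41

41


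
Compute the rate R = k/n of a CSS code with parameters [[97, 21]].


Code rate R = k/n
= 21/97
= 0.2165

0.2165


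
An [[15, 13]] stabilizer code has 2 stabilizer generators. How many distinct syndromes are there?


Each stabilizer generator gives a binary (+1 or -1) measurement outcome.
With 2 independent generators:
Total syndromes = 2^2
= 4

4


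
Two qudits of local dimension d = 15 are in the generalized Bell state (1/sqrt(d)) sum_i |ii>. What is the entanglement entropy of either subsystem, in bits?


For a maximally entangled state in d x d:
S = log2(d) = log2(15)
= 3.9069

3.9069


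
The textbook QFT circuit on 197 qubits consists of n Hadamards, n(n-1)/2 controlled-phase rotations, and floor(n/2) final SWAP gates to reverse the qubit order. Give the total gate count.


Hadamard gates: 197
Controlled rotations: n*(n-1)/2 = 197*196/2 = 19306
SWAP gates: floor(n/2) = floor(197/2) = 98
Total = 197 + 19306 + 98
= 19601

19601


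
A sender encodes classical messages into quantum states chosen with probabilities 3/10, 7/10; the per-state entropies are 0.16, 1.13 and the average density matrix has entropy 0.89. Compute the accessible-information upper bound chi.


chi = S(rho) - sum_i p_i * S(rho_i)
Weighted entropy = 3/10 * 0.16 + 7/10 * 1.13
= 0.8390
chi = 0.89 - 0.8390
= 0.0510

0.0510


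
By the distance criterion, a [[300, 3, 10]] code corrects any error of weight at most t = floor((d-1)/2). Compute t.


Code parameters: [[300, 3, 10]], distance d = 10.
Number of correctable errors = floor((d-1)/2)
= floor((10 - 1)/2)
= floor(9/2)
= 4

4


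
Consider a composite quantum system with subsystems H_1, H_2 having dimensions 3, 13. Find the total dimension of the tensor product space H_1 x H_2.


dim(H_1 x H_2) = 3 * 13
= 39

39


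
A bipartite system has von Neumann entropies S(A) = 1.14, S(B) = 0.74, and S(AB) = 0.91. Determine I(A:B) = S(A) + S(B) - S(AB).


I(A:B) = S(A) + S(B) - S(AB)
= 1.14 + 0.74 - 0.91
= 0.9700

0.9700


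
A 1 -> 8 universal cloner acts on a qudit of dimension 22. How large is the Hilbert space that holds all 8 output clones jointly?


Output space = H^(tensor 8) where dim(H) = 22
dim = 22^8
= 484 (after 2 factors)
= 10648 (after 3 factors)
= 234256 (after 4 factors)
= 5153632 (after 5 factors)
= 113379904 (after 6 factors)
= 2494357888 (after 7 factors)
= 54875873536 (after 8 factors)
= 54875873536

54875873536


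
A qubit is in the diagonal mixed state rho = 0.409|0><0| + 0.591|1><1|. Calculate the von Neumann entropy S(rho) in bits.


S = -p*log2(p) - (1-p)*log2(1-p)
p = 0.4090, 1-p = 0.5910
= -0.4090 * log2(0.4090) - 0.5910 * log2(0.5910)
= -(-0.5275) - (-0.4484)
= 0.9760

0.9760


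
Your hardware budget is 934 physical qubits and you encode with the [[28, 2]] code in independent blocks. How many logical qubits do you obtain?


Each code block uses 28 physical qubits for 2 logical qubit(s).
Number of complete blocks = floor(934 / 28) = 33
Logical qubits = 33 * 2
= 66

66


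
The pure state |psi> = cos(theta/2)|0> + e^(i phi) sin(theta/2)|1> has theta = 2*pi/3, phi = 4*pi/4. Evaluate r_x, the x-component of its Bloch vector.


theta = 2.0944, phi = 3.1416
r_x = sin(theta)*cos(phi) = 0.8660 * -1.0000
r_x = -0.8660

-0.8660


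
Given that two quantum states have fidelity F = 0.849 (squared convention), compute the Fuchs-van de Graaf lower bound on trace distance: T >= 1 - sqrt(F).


Fuchs-van de Graaf (squared-fidelity convention): 1 - sqrt(F) <= T <= sqrt(1 - F).
Lower bound: T >= 1 - sqrt(F)
sqrt(F) = sqrt(0.849) = 0.9214
T >= 1 - 0.9214
T >= 0.0786

0.0786


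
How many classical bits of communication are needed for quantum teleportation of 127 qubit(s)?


Quantum teleportation requires 2 classical bits per qubit teleported.
127 qubit(s) -> 2 * 127 = 254 classical bits

254


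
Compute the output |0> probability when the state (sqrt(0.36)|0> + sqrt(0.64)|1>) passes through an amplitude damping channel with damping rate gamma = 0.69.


For amplitude damping with parameter gamma on state sqrt(a)|0> + sqrt(b)|1>:
alpha^2 = 0.36, beta^2 = 0.64
P(|0>) = alpha^2 + gamma * beta^2
= 0.36 + 0.69 * 0.64
= 0.36 + 0.4416
= 0.8016

0.8016


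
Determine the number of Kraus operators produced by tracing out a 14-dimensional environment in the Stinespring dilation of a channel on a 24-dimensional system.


Tracing out the environment in an orthonormal basis {|i>_E} gives Kraus operators K_i = <i|_E U |0>_E.
Number of Kraus operators = dim(H_env) = d_env
= 14

14


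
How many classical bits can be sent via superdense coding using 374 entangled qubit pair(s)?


Superdense coding allows 2 classical bits per shared entangled pair.
374 pair(s) -> 2 * 374 = 748 classical bits

748


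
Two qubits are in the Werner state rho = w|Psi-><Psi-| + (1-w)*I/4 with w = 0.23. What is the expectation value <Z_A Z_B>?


|Psi-> = (|01> - |10>)/sqrt(2)
For the pure Bell state, <Z_A Z_B> = -1 (Bell-state Pauli correlator).
The maximally-mixed part I/4 has tr(I/4 * P tensor P) = 0 for any traceless Pauli P.
So <Z_A Z_B>_rho = w * (-1) + (1 - w) * 0
= 0.23 * (-1)
= -0.2300

-0.2300


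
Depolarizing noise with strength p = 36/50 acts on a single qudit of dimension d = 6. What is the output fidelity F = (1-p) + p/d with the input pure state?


F = (1-p) + p/d
= (1 - 0.7200) + 0.7200/6
= 0.2800 + 0.1200
= 0.4000

0.4000


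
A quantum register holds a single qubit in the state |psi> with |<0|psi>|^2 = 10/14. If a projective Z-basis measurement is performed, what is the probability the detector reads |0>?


|alpha|^2 = 10/14 = 0.7143
|beta|^2 = 1 - 10/14 = 4/14 = 0.2857
P(|0>) = |alpha|^2 = 0.7143

0.7143


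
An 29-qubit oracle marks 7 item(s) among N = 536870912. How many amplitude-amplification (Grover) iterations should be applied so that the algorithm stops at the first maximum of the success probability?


After j Grover iterations the success probability is P(j) = sin^2((2j+1)*theta), where sin(theta) = sqrt(k/N).
N = 2^29 = 536870912, k = 7
sin(theta) = sqrt(k/N) = 0.0001141863216
theta = arcsin(sqrt(k/N)) = 0.0001141863219 rad
P(j) reaches its first maximum when (2j+1)*theta is as close as possible to pi/2, i.e. j = round(pi/(4*theta) - 1/2).
pi/(4*theta) - 1/2 = 6877.7158
(For comparison, the common estimate pi/4 * sqrt(N/k) = 6878.2158; the exact maximiser is used here.)
Optimal iterations = 6878

6878


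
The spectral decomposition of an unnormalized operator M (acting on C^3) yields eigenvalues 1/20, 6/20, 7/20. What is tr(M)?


tr(M) = sum of eigenvalues
= 1/20 + 6/20 + 7/20
= 14/20
= 0.7000

0.7000


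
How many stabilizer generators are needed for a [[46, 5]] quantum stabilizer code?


For an [[n,k]] stabilizer code:
Number of stabilizer generators = n - k
= 46 - 5
= 41

41


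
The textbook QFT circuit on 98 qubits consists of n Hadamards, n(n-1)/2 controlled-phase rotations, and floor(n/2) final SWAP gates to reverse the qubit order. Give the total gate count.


Hadamard gates: 98
Controlled rotations: n*(n-1)/2 = 98*97/2 = 4753
SWAP gates: floor(n/2) = floor(98/2) = 49
Total = 98 + 4753 + 49
= 4900

4900


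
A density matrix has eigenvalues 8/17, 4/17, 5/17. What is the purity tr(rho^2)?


tr(rho^2) = sum of eigenvalues squared
= (8/17)^2 + (4/17)^2 + (5/17)^2
= (64 + 16 + 25) / 289
= 105/289
= 0.3633

0.3633


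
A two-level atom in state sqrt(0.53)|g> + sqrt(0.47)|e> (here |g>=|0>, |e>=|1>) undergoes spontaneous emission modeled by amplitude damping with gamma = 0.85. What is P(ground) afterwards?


For amplitude damping with parameter gamma on state sqrt(a)|0> + sqrt(b)|1>:
alpha^2 = 0.53, beta^2 = 0.47
P(|0>) = alpha^2 + gamma * beta^2
= 0.53 + 0.85 * 0.47
= 0.53 + 0.3995
= 0.9295

0.9295


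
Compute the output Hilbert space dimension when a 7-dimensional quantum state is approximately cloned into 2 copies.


Output space = H^(tensor 2) where dim(H) = 7
dim = 7^2
= 49

49


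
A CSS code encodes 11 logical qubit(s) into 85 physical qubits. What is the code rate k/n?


Code rate R = k/n
= 11/85
= 0.1294

0.1294


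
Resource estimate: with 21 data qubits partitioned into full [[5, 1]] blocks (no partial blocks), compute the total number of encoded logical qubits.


Each code block uses 5 physical qubits for 1 logical qubit(s).
Number of complete blocks = floor(21 / 5) = 4
Logical qubits = 4 * 1
= 4

4


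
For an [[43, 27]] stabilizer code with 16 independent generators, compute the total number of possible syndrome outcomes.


Each stabilizer generator gives a binary (+1 or -1) measurement outcome.
With 16 independent generators:
Total syndromes = 2^16
= 65536

65536


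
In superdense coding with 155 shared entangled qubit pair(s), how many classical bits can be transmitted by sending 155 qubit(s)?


Superdense coding allows 2 classical bits per shared entangled pair.
155 pair(s) -> 2 * 155 = 310 classical bits

310


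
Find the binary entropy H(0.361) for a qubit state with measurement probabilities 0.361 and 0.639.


S = -p*log2(p) - (1-p)*log2(1-p)
p = 0.3610, 1-p = 0.6390
= -0.3610 * log2(0.3610) - 0.6390 * log2(0.6390)
= -(-0.5306) - (-0.4129)
= 0.9435

0.9435


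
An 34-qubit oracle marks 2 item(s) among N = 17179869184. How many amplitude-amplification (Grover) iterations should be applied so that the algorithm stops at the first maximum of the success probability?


After j Grover iterations the success probability is P(j) = sin^2((2j+1)*theta), where sin(theta) = sqrt(k/N).
N = 2^34 = 17179869184, k = 2
sin(theta) = sqrt(k/N) = 1.078959322e-05
theta = arcsin(sqrt(k/N)) = 1.078959322e-05 rad
P(j) reaches its first maximum when (2j+1)*theta is as close as possible to pi/2, i.e. j = round(pi/(4*theta) - 1/2).
pi/(4*theta) - 1/2 = 72791.6941
(For comparison, the common estimate pi/4 * sqrt(N/k) = 72792.1941; the exact maximiser is used here.)
Optimal iterations = 72792

72792


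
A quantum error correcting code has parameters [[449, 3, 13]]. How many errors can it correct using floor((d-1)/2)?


Code parameters: [[449, 3, 13]], distance d = 13.
Number of correctable errors = floor((d-1)/2)
= floor((13 - 1)/2)
= floor(12/2)
= 6

6


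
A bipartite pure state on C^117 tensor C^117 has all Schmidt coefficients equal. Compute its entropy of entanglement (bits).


For a maximally entangled state in d x d:
S = log2(d) = log2(117)
= 6.8704

6.8704


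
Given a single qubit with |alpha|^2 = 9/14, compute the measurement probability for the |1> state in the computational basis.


|alpha|^2 = 9/14 = 0.6429
|beta|^2 = 1 - 9/14 = 5/14 = 0.3571
P(|1>) = |beta|^2 = 0.3571

0.3571


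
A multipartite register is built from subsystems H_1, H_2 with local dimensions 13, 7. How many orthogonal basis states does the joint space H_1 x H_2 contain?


dim(H_1 x H_2) = 13 * 7
= 91

91


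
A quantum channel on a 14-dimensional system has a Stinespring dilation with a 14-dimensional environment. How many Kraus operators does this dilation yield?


Tracing out the environment in an orthonormal basis {|i>_E} gives Kraus operators K_i = <i|_E U |0>_E.
Number of Kraus operators = dim(H_env) = d_env
= 14

14


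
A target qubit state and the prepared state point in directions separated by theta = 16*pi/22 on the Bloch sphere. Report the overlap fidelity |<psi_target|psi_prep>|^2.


For states separated by angle theta on Bloch sphere:
F = cos^2(theta/2)
theta = 16*pi/22 = 2.2848
theta/2 = 1.1424
cos(theta/2) = 0.4154
F = 0.1726

0.1726


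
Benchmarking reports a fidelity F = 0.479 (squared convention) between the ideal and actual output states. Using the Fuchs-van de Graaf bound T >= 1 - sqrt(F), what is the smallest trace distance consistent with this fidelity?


Fuchs-van de Graaf (squared-fidelity convention): 1 - sqrt(F) <= T <= sqrt(1 - F).
Lower bound: T >= 1 - sqrt(F)
sqrt(F) = sqrt(0.479) = 0.6921
T >= 1 - 0.6921
T >= 0.3079

0.3079


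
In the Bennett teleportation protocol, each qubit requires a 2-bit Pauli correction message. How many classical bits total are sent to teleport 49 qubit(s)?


Quantum teleportation requires 2 classical bits per qubit teleported.
49 qubit(s) -> 2 * 49 = 98 classical bits

98


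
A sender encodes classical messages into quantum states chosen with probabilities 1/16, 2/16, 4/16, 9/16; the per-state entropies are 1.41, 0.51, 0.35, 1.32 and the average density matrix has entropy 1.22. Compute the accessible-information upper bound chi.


chi = S(rho) - sum_i p_i * S(rho_i)
Weighted entropy = 1/16 * 1.41 + 2/16 * 0.51 + 4/16 * 0.35 + 9/16 * 1.32
= 0.9819
chi = 1.22 - 0.9819
= 0.2381

0.2381


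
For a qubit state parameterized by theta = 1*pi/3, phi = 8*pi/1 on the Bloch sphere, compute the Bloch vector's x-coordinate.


theta = 1.0472, phi = 25.1327
r_x = sin(theta)*cos(phi) = 0.8660 * 1.0000
r_x = 0.8660

0.8660


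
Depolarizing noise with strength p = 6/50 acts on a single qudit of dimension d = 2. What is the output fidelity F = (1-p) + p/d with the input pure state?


F = (1-p) + p/d
= (1 - 0.1200) + 0.1200/2
= 0.8800 + 0.0600
= 0.9400

0.9400
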